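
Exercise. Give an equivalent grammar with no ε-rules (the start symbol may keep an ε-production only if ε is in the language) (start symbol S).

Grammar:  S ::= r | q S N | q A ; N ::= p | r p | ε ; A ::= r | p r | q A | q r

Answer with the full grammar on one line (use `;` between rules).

S ::= r | q S N | q S | q A; N ::= p | r p; A ::= r | p r | q A | q r

Nullable set = {N}.
ε ∉ L(G), so no ε-production is kept.
For each production, add variants omitting each subset of nullable occurrences: S → q S N gives q S N | q S.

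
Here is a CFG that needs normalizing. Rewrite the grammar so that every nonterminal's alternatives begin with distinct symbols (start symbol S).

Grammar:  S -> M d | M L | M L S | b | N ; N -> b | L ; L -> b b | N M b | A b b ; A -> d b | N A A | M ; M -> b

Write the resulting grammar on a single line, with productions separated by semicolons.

S -> b | N | M S'; N -> b | L; L -> b b | N M b | A b b; A -> d b | N A A | M; M -> b; S' -> d | L S''; S'' -> epsilon | S

S has alternatives sharing prefix 'M': factor to S → M S' with S' → d | L | L S.
S' has alternatives sharing prefix 'L': factor to S' → L S'' with S'' → ε | S.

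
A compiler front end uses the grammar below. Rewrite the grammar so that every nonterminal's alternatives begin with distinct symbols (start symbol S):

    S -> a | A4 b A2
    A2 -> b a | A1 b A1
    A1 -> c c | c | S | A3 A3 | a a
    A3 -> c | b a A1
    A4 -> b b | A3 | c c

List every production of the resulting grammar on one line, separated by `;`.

A1 has alternatives sharing prefix 'c': factor to A1 → c A1' with A1' → c | ε.

S -> a | A4 b A2; A2 -> b a | A1 b A1; A1 -> S | A3 A3 | a a | c A1'; A3 -> c | b a A1; A4 -> b b | A3 | c c; A1' -> c | epsilon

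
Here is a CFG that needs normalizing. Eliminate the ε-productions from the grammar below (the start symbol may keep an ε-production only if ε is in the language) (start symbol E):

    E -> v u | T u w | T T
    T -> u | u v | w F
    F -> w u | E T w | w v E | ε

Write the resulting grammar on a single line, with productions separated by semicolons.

E -> v u | T u w | T T; T -> u | u v | w F | w; F -> w u | E T w | w v E

The nullable symbols are {F}.
ε ∉ L(G), so no ε-production is kept.
Add the nullable-subset variants: T → w F gives w F | w.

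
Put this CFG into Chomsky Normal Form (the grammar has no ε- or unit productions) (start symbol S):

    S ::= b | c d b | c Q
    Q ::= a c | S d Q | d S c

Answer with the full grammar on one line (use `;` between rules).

Introduce a nonterminal for each terminal appearing in a rule of length ≥ 2: X1 → c, X2 → d, X3 → b, X4 → a.
Binarize each right-hand side of length ≥ 3 by chaining fresh nonterminals (Y1, Y2, …): affected rules were S → X1 X2 X3; Q → S X2 Q; Q → X2 S X1.

S ::= b | X1 Y1 | X1 Q; Q ::= X4 X1 | S Y2 | X2 Y3; X1 ::= c; X2 ::= d; X3 ::= b; X4 ::= a; Y1 ::= X2 X3; Y2 ::= X2 Q; Y3 ::= S X1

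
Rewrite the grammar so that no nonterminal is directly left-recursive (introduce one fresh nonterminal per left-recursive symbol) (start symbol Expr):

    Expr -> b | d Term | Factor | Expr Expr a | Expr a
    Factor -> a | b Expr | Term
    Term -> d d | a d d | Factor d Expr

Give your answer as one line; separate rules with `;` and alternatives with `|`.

Expr -> b Expr1 | d Term Expr1 | Factor Expr1; Factor -> a | b Expr | Term; Term -> d d | a d d | Factor d Expr; Expr1 -> Expr a Expr1 | a Expr1 | ε

Left recursion appears on Expr.
For Expr: α = {Expr a, a}, β = {b, d Term, Factor}. Rewrite as Expr → β Expr1 and Expr1 → α Expr1 | ε.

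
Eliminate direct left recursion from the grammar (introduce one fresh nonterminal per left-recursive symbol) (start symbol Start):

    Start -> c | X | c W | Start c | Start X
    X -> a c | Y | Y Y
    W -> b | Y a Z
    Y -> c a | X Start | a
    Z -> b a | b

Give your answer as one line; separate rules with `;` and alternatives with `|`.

Start -> c Start1 | X Start1 | c W Start1; X -> a c | Y | Y Y; W -> b | Y a Z; Y -> c a | X Start | a; Z -> b a | b; Start1 -> c Start1 | X Start1 | epsilon

Left recursion appears on Start.
For Start: α = {c, X}, β = {c, X, c W}. Rewrite as Start → β Start1 and Start1 → α Start1 | ε.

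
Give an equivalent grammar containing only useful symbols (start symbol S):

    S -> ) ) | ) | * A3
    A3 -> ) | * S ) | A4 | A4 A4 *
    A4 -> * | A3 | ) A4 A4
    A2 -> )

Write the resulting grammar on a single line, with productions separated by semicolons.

Generating nonterminals: {A2, A3, A4, S}.
Reachable from S after that: {A3, A4, S}.
Removed useless symbols: {A2} and every production mentioning them.

S -> ) ) | ) | * A3; A3 -> ) | * S ) | A4 | A4 A4 *; A4 -> * | A3 | ) A4 A4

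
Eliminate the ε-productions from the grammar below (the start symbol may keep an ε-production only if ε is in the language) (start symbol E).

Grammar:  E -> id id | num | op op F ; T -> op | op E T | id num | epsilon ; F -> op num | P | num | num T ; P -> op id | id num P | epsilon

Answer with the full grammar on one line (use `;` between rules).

Nullable nonterminals: {F, P, T}.
ε ∉ L(G), so no ε-production is kept.
Add the nullable-subset variants: E → op op F gives op op F | op op. T → op E T gives op E T | op E. P → id num P gives id num P | id num.

E -> id id | num | op op F | op op; T -> op | op E T | op E | id num; F -> op num | P | num | num T; P -> op id | id num P | id num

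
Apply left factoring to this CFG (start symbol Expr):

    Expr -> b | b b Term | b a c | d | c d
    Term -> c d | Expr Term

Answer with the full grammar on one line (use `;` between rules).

Expr has alternatives sharing prefix 'b': factor to Expr → b Expr1 with Expr1 → ε | b Term | a c.

Expr -> d | c d | b Expr1; Term -> c d | Expr Term; Expr1 -> eps | b Term | a c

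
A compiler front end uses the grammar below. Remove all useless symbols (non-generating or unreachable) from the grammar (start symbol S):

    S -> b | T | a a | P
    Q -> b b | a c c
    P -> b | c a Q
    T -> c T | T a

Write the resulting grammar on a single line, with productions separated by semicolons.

Generating nonterminals: {P, Q, S}.
Reachable from S after that: {P, Q, S}.
Removed useless symbols: {T} and every production mentioning them.

S -> b | a a | P; Q -> b b | a c c; P -> b | c a Q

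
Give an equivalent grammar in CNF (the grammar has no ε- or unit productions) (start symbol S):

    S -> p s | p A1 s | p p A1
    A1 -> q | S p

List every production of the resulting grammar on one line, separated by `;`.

S -> X1 X2 | X1 Y1 | X1 Y2; A1 -> q | S X1; X1 -> p; X2 -> s; Y1 -> A1 X2; Y2 -> X1 A1

Introduce a nonterminal for each terminal appearing in a rule of length ≥ 2: X1 → p, X2 → s.
Binarize each right-hand side of length ≥ 3 by chaining fresh nonterminals (Y1, Y2, …): affected rules were S → X1 A1 X2; S → X1 X1 A1.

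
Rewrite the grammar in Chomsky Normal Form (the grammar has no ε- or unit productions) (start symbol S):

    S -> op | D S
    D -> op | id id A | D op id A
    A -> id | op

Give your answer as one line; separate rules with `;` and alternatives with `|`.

Introduce a nonterminal for each terminal appearing in a rule of length ≥ 2: X1 → id, X2 → op.
Binarize each right-hand side of length ≥ 3 by chaining fresh nonterminals (Y1, Y2, …): affected rules were D → X1 X1 A; D → D X2 X1 A.

S -> op | D S; D -> op | X1 Y1 | D Y2; A -> id | op; X1 -> id; X2 -> op; Y1 -> X1 A; Y2 -> X2 Y3; Y3 -> X1 A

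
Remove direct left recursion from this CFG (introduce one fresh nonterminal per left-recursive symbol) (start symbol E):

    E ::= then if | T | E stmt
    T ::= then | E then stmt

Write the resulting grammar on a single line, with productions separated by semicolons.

E ::= then if E' | T E'; T ::= then | E then stmt; E' ::= stmt E' | ε

E is directly left-recursive.
For E: α = {stmt}, β = {then if, T}. Rewrite as E → β E' and E' → α E' | ε.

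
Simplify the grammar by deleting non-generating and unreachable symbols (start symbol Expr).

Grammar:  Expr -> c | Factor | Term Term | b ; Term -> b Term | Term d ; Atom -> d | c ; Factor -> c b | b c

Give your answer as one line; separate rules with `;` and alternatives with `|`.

Expr -> c | Factor | b; Factor -> c b | b c

Generating nonterminals: {Atom, Expr, Factor}.
Reachable from Expr after that: {Expr, Factor}.
Removed useless symbols: {Atom, Term} and every production mentioning them.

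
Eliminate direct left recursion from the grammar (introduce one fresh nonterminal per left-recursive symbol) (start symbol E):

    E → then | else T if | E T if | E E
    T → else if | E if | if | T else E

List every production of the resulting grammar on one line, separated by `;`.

E, T are directly left-recursive.
For E: α = {T if, E}, β = {then, else T if}. Rewrite as E → β E' and E' → α E' | ε.
For T: α = {else E}, β = {else if, E if, if}. Rewrite as T → β T' and T' → α T' | ε.

E → then E' | else T if E'; T → else if T' | E if T' | if T'; E' → T if E' | E E' | ε; T' → else E T' | ε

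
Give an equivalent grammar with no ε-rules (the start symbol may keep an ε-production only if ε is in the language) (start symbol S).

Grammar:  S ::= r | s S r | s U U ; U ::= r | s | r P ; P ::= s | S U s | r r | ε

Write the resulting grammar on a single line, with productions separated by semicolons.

S ::= r | s S r | s U U; U ::= r | s | r P; P ::= s | S U s | r r

Nullable nonterminals: {P}.
ε ∉ L(G), so no ε-production is kept.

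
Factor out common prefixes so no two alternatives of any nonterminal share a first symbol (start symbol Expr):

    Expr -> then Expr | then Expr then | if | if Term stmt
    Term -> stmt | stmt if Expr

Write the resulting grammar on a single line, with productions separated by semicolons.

Expr -> then Expr Expr1 | if Expr2; Term -> stmt Term1; Expr1 -> ε | then; Expr2 -> ε | Term stmt; Term1 -> ε | if Expr

Expr has alternatives sharing prefix 'then Expr': factor to Expr → then Expr Expr1 with Expr1 → ε | then.
Expr has alternatives sharing prefix 'if': factor to Expr → if Expr2 with Expr2 → ε | Term stmt.
Term has alternatives sharing prefix 'stmt': factor to Term → stmt Term1 with Term1 → ε | if Expr.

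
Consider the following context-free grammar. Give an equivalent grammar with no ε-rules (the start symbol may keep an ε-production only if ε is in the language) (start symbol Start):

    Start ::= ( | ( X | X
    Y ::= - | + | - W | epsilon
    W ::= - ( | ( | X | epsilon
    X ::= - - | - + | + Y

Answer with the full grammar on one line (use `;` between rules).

The nullable symbols are {W, Y}.
ε ∉ L(G), so no ε-production is kept.
Expand every rule over subsets of its nullable positions: X → + Y gives + Y | +.

Start ::= ( | ( X | X; Y ::= - | + | - W; W ::= - ( | ( | X; X ::= - - | - + | + Y | +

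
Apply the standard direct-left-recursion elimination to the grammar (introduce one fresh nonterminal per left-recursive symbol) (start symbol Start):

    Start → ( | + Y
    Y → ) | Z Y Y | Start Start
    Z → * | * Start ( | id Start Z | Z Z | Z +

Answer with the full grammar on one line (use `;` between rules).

Directly left-recursive nonterminal: Z.
For Z: α = {Z, +}, β = {*, * Start (, id Start Z}. Rewrite as Z → β Z1 and Z1 → α Z1 | ε.

Start → ( | + Y; Y → ) | Z Y Y | Start Start; Z → * Z1 | * Start ( Z1 | id Start Z Z1; Z1 → Z Z1 | + Z1 | eps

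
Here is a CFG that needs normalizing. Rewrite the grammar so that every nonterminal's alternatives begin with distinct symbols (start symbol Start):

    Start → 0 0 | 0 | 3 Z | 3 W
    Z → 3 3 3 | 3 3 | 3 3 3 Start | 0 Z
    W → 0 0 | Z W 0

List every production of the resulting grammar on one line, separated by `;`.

Start → 0 Start1 | 3 Start2; Z → 0 Z | 3 3 Z1; W → 0 0 | Z W 0; Start1 → 0 | ε; Start2 → Z | W; Z1 → ε | 3 Z11; Z11 → ε | Start

Start has alternatives sharing prefix '0': factor to Start → 0 Start1 with Start1 → 0 | ε.
Start has alternatives sharing prefix '3': factor to Start → 3 Start2 with Start2 → Z | W.
Z has alternatives sharing prefix '3 3': factor to Z → 3 3 Z1 with Z1 → 3 | ε | 3 Start.
Z1 has alternatives sharing prefix '3': factor to Z1 → 3 Z11 with Z11 → ε | Start.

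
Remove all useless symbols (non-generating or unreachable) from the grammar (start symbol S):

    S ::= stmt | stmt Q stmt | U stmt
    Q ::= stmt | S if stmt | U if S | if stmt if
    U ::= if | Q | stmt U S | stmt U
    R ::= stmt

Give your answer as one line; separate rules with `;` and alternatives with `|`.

Generating nonterminals: {Q, R, S, U}.
Reachable from S after that: {Q, S, U}.
Removed useless symbols: {R} and every production mentioning them.

S ::= stmt | stmt Q stmt | U stmt; Q ::= stmt | S if stmt | U if S | if stmt if; U ::= if | Q | stmt U S | stmt U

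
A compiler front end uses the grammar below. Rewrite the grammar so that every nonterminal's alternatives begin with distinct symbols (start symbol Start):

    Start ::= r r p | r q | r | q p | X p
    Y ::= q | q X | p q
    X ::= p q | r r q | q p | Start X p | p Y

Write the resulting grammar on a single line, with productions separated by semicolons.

Start has alternatives sharing prefix 'r': factor to Start → r Start1 with Start1 → r p | q | ε.
Y has alternatives sharing prefix 'q': factor to Y → q Y1 with Y1 → ε | X.
X has alternatives sharing prefix 'p': factor to X → p X1 with X1 → q | Y.

Start ::= q p | X p | r Start1; Y ::= p q | q Y1; X ::= r r q | q p | Start X p | p X1; Start1 ::= r p | q | ε; Y1 ::= ε | X; X1 ::= q | Y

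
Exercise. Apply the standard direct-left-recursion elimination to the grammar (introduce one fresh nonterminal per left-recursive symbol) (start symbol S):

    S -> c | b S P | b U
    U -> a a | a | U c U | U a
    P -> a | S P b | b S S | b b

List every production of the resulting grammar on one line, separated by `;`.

Left recursion appears on U.
For U: α = {c U, a}, β = {a a, a}. Rewrite as U → β U' and U' → α U' | ε.

S -> c | b S P | b U; U -> a a U' | a U'; P -> a | S P b | b S S | b b; U' -> c U U' | a U' | ε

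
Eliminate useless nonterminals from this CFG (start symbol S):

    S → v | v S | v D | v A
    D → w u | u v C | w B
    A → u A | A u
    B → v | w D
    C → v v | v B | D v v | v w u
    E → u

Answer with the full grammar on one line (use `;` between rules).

S → v | v S | v D; D → w u | u v C | w B; B → v | w D; C → v v | v B | D v v | v w u

Generating nonterminals: {B, C, D, E, S}.
Reachable from S after that: {B, C, D, S}.
Removed useless symbols: {A, E} and every production mentioning them.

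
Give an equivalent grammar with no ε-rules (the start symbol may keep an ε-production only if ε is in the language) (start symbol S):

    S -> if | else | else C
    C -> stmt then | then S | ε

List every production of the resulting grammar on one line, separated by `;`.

S -> if | else | else C; C -> stmt then | then S

Nullable set = {C}.
ε ∉ L(G), so no ε-production is kept.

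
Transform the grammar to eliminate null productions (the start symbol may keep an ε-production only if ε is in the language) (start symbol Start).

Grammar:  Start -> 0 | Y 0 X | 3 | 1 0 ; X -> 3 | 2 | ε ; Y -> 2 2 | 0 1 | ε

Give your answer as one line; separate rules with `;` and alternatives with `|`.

Nullable nonterminals: {X, Y}.
ε ∉ L(G), so no ε-production is kept.
For each production, add variants omitting each subset of nullable occurrences: Start → Y 0 X gives Y 0 X | Y 0 | 0 X.

Start -> 0 | Y 0 X | Y 0 | 0 X | 3 | 1 0; X -> 3 | 2; Y -> 2 2 | 0 1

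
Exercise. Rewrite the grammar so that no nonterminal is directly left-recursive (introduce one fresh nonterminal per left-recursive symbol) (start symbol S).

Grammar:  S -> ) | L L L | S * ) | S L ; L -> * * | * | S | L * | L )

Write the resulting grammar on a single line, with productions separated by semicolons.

Directly left-recursive nonterminals: S, L.
For S: α = {* ), L}, β = {), L L L}. Rewrite as S → β S' and S' → α S' | ε.
For L: α = {*, )}, β = {* *, *, S}. Rewrite as L → β L' and L' → α L' | ε.

S -> ) S' | L L L S'; L -> * * L' | * L' | S L'; S' -> * ) S' | L S' | eps; L' -> * L' | ) L' | eps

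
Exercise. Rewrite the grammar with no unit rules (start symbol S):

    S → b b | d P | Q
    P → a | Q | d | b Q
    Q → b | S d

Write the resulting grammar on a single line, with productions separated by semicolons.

Unit pairs: P ⇒* {Q}; S ⇒* {Q}.
For every A with A ⇒* B via unit rules, add B's non-unit alternatives to A; then delete every rule of the form X → Y.

S → b b | d P | b | S d; P → a | d | b Q | b | S d; Q → b | S d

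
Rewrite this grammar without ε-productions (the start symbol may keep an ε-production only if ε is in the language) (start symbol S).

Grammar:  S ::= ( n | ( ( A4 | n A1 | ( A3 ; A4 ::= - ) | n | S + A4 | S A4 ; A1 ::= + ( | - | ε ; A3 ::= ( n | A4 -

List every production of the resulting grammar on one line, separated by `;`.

The nullable symbols are {A1}.
ε ∉ L(G), so no ε-production is kept.
For each production, add variants omitting each subset of nullable occurrences: S → n A1 gives n A1 | n.

S ::= ( n | ( ( A4 | n A1 | n | ( A3; A4 ::= - ) | n | S + A4 | S A4; A1 ::= + ( | -; A3 ::= ( n | A4 -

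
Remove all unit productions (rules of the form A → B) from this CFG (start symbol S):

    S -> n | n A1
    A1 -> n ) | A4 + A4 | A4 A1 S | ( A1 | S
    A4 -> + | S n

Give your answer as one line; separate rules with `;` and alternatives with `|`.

Unit pairs: A1 ⇒* {S}.
Replace each nonterminal's rules with the union of the non-unit rules of every nonterminal it unit-derives.

S -> n | n A1; A1 -> n ) | A4 + A4 | A4 A1 S | ( A1 | n | n A1; A4 -> + | S n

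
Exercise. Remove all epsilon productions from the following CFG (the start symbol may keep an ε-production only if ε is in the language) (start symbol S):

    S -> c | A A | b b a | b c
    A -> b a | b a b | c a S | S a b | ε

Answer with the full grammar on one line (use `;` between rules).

The nullable symbols are {A, S}.
ε ∈ L(G) since S is nullable, so keep S → ε.
For each production, add variants omitting each subset of nullable occurrences: S → A A gives A A | A. A → c a S gives c a S | c a. A → S a b gives S a b | a b.

S -> c | A A | A | b b a | b c | ε; A -> b a | b a b | c a S | c a | S a b | a b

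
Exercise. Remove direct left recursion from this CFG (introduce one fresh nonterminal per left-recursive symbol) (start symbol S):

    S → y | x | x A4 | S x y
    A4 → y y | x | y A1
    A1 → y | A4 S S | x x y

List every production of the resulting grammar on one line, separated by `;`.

S → y S' | x S' | x A4 S'; A4 → y y | x | y A1; A1 → y | A4 S S | x x y; S' → x y S' | ε

Directly left-recursive nonterminal: S.
For S: α = {x y}, β = {y, x, x A4}. Rewrite as S → β S' and S' → α S' | ε.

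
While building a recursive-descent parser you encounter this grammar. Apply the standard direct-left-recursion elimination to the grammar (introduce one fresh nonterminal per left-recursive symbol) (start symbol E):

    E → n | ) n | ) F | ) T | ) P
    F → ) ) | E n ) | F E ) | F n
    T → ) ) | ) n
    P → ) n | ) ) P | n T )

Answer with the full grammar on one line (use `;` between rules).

Directly left-recursive nonterminal: F.
For F: α = {E ), n}, β = {) ), E n )}. Rewrite as F → β F' and F' → α F' | ε.

E → n | ) n | ) F | ) T | ) P; F → ) ) F' | E n ) F'; T → ) ) | ) n; P → ) n | ) ) P | n T ); F' → E ) F' | n F' | ε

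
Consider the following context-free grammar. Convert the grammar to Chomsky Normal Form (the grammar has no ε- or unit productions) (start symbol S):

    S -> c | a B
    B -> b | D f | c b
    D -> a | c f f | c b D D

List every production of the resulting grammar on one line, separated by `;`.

Introduce a nonterminal for each terminal appearing in a rule of length ≥ 2: X1 → a, X2 → f, X3 → c, X4 → b.
Binarize each right-hand side of length ≥ 3 by chaining fresh nonterminals (Y1, Y2, …): affected rules were D → X3 X2 X2; D → X3 X4 D D.

S -> c | X1 B; B -> b | D X2 | X3 X4; D -> a | X3 Y1 | X3 Y2; X1 -> a; X2 -> f; X3 -> c; X4 -> b; Y1 -> X2 X2; Y2 -> X4 Y3; Y3 -> D D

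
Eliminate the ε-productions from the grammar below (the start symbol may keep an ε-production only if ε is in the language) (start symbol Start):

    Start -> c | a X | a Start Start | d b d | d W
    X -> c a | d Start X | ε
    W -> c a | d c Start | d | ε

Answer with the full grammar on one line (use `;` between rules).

Nullable set = {W, X}.
ε ∉ L(G), so no ε-production is kept.
Expand every rule over subsets of its nullable positions: Start → a X gives a X | a. Start → d W gives d W | d. X → d Start X gives d Start X | d Start.

Start -> c | a X | a | a Start Start | d b d | d W | d; X -> c a | d Start X | d Start; W -> c a | d c Start | d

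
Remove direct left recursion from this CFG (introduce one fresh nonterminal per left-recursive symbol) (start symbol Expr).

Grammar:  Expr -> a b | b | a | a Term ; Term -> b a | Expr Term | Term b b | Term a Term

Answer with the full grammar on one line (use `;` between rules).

Expr -> a b | b | a | a Term; Term -> b a Term1 | Expr Term Term1; Term1 -> b b Term1 | a Term Term1 | ε

Left recursion appears on Term.
For Term: α = {b b, a Term}, β = {b a, Expr Term}. Rewrite as Term → β Term1 and Term1 → α Term1 | ε.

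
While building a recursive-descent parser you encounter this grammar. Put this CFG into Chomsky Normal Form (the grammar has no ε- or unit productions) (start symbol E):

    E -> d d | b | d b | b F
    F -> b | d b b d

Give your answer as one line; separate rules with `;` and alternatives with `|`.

E -> X1 X1 | b | X1 X2 | X2 F; F -> b | X1 Y1; X1 -> d; X2 -> b; Y1 -> X2 Y2; Y2 -> X2 X1

Introduce a nonterminal for each terminal appearing in a rule of length ≥ 2: X1 → d, X2 → b.
Binarize each right-hand side of length ≥ 3 by chaining fresh nonterminals (Y1, Y2, …): affected rules were F → X1 X2 X2 X1.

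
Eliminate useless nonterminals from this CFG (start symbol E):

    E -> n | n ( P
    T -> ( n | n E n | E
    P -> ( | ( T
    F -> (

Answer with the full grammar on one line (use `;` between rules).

Generating nonterminals: {E, F, P, T}.
Reachable from E after that: {E, P, T}.
Removed useless symbols: {F} and every production mentioning them.

E -> n | n ( P; T -> ( n | n E n | E; P -> ( | ( T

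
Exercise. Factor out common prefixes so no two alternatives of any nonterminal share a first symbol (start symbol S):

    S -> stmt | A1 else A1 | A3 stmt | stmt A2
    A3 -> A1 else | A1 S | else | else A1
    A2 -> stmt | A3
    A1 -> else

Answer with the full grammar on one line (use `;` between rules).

S has alternatives sharing prefix 'stmt': factor to S → stmt S' with S' → ε | A2.
A3 has alternatives sharing prefix 'A1': factor to A3 → A1 A3' with A3' → else | S.
A3 has alternatives sharing prefix 'else': factor to A3 → else A3'' with A3'' → ε | A1.

S -> A1 else A1 | A3 stmt | stmt S'; A3 -> A1 A3' | else A3''; A2 -> stmt | A3; A1 -> else; S' -> eps | A2; A3' -> else | S; A3'' -> eps | A1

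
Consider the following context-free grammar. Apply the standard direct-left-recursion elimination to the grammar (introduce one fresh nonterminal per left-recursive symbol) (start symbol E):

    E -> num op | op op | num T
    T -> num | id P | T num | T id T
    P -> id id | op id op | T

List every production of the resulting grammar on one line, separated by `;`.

E -> num op | op op | num T; T -> num T' | id P T'; P -> id id | op id op | T; T' -> num T' | id T T' | ε

Left recursion appears on T.
For T: α = {num, id T}, β = {num, id P}. Rewrite as T → β T' and T' → α T' | ε.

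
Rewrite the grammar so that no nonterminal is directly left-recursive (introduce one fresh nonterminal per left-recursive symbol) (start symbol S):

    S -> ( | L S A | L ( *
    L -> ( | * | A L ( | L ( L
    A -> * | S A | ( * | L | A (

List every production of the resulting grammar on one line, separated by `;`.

Left recursion appears on L, A.
For L: α = {( L}, β = {(, *, A L (}. Rewrite as L → β L' and L' → α L' | ε.
For A: α = {(}, β = {*, S A, ( *, L}. Rewrite as A → β A' and A' → α A' | ε.

S -> ( | L S A | L ( *; L -> ( L' | * L' | A L ( L'; A -> * A' | S A A' | ( * A' | L A'; L' -> ( L L' | epsilon; A' -> ( A' | epsilon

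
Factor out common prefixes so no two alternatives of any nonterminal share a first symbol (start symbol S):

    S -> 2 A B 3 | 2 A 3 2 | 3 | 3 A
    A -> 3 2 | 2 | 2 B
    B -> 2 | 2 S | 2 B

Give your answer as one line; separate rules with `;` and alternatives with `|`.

S -> 2 A S' | 3 S''; A -> 3 2 | 2 A'; B -> 2 B'; S' -> B 3 | 3 2; S'' -> ε | A; A' -> ε | B; B' -> ε | S | B

S has alternatives sharing prefix '2 A': factor to S → 2 A S' with S' → B 3 | 3 2.
S has alternatives sharing prefix '3': factor to S → 3 S'' with S'' → ε | A.
A has alternatives sharing prefix '2': factor to A → 2 A' with A' → ε | B.
B has alternatives sharing prefix '2': factor to B → 2 B' with B' → ε | S | B.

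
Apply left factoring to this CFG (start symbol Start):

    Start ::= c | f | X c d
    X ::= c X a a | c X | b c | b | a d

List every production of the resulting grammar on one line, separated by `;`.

Start ::= c | f | X c d; X ::= a d | c X X1 | b X2; X1 ::= a a | ε; X2 ::= c | ε

X has alternatives sharing prefix 'c X': factor to X → c X X1 with X1 → a a | ε.
X has alternatives sharing prefix 'b': factor to X → b X2 with X2 → c | ε.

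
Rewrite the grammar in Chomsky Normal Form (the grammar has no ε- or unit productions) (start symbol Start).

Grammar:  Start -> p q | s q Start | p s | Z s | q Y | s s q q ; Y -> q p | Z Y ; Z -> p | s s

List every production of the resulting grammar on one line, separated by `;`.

Start -> X1 X2 | X3 Y1 | X1 X3 | Z X3 | X2 Y | X3 Y2; Y -> X2 X1 | Z Y; Z -> p | X3 X3; X1 -> p; X2 -> q; X3 -> s; Y1 -> X2 Start; Y2 -> X3 Y3; Y3 -> X2 X2

Introduce a nonterminal for each terminal appearing in a rule of length ≥ 2: X1 → p, X2 → q, X3 → s.
Binarize each right-hand side of length ≥ 3 by chaining fresh nonterminals (Y1, Y2, …): affected rules were Start → X3 X2 Start; Start → X3 X3 X2 X2.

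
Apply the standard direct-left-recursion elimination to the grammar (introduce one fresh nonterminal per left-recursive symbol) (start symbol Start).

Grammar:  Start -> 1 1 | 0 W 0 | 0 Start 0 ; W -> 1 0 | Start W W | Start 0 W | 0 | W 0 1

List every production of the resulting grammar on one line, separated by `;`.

Start -> 1 1 | 0 W 0 | 0 Start 0; W -> 1 0 W1 | Start W W W1 | Start 0 W W1 | 0 W1; W1 -> 0 1 W1 | epsilon

W is directly left-recursive.
For W: α = {0 1}, β = {1 0, Start W W, Start 0 W, 0}. Rewrite as W → β W1 and W1 → α W1 | ε.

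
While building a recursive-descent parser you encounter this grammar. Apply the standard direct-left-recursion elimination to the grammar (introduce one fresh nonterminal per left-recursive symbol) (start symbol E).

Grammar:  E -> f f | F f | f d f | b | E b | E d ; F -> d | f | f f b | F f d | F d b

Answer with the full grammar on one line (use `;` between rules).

E -> f f E' | F f E' | f d f E' | b E'; F -> d F' | f F' | f f b F'; E' -> b E' | d E' | ε; F' -> f d F' | d b F' | ε

Left recursion appears on E, F.
For E: α = {b, d}, β = {f f, F f, f d f, b}. Rewrite as E → β E' and E' → α E' | ε.
For F: α = {f d, d b}, β = {d, f, f f b}. Rewrite as F → β F' and F' → α F' | ε.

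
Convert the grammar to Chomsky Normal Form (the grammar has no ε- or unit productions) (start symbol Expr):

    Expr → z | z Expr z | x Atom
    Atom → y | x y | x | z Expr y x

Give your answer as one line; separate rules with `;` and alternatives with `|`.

Expr → z | X1 Y1 | X2 Atom; Atom → y | X2 X3 | x | X1 Y2; X1 → z; X2 → x; X3 → y; Y1 → Expr X1; Y2 → Expr Y3; Y3 → X3 X2

Introduce a nonterminal for each terminal appearing in a rule of length ≥ 2: X1 → z, X2 → x, X3 → y.
Binarize each right-hand side of length ≥ 3 by chaining fresh nonterminals (Y1, Y2, …): affected rules were Expr → X1 Expr X1; Atom → X1 Expr X3 X2.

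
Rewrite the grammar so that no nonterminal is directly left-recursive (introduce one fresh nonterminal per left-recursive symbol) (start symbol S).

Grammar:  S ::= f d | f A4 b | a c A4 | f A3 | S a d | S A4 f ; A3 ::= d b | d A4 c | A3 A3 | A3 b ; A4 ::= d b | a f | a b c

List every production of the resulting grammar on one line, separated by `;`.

S ::= f d S' | f A4 b S' | a c A4 S' | f A3 S'; A3 ::= d b A3' | d A4 c A3'; A4 ::= d b | a f | a b c; S' ::= a d S' | A4 f S' | ε; A3' ::= A3 A3' | b A3' | ε

Left recursion appears on S, A3.
For S: α = {a d, A4 f}, β = {f d, f A4 b, a c A4, f A3}. Rewrite as S → β S' and S' → α S' | ε.
For A3: α = {A3, b}, β = {d b, d A4 c}. Rewrite as A3 → β A3' and A3' → α A3' | ε.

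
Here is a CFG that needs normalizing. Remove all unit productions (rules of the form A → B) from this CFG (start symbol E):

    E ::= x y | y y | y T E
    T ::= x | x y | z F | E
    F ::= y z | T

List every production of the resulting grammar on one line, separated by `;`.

Unit pairs: F ⇒* {E, T}; T ⇒* {E}.
For each unit pair (A, B), copy every non-unit production of B to A, then drop all unit productions.

E ::= x y | y y | y T E; T ::= x y | y y | y T E | x | z F; F ::= x y | y y | y T E | y z | x | z F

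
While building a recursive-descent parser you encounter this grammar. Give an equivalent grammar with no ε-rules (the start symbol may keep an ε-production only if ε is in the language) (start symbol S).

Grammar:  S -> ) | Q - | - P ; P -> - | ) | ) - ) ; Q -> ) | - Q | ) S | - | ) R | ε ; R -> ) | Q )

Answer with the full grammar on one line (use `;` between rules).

S -> ) | Q - | - | - P; P -> - | ) | ) - ); Q -> ) | - Q | - | ) S | ) R; R -> ) | Q )

Nullable nonterminals: {Q}.
ε ∉ L(G), so no ε-production is kept.
For each production, add variants omitting each subset of nullable occurrences: S → Q - gives Q - | -. Q → - Q gives - Q | -.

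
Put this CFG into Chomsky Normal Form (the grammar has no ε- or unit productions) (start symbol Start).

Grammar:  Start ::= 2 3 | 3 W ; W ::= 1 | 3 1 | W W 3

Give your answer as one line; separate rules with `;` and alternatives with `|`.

Introduce a nonterminal for each terminal appearing in a rule of length ≥ 2: X1 → 2, X2 → 3, X3 → 1.
Binarize each right-hand side of length ≥ 3 by chaining fresh nonterminals (Y1, Y2, …): affected rules were W → W W X2.

Start ::= X1 X2 | X2 W; W ::= 1 | X2 X3 | W Y1; X1 ::= 2; X2 ::= 3; X3 ::= 1; Y1 ::= W X2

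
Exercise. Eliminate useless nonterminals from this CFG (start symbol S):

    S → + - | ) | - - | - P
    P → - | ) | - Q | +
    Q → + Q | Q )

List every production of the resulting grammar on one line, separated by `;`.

Generating nonterminals: {P, S}.
Reachable from S after that: {P, S}.
Removed useless symbols: {Q} and every production mentioning them.

S → + - | ) | - - | - P; P → - | ) | +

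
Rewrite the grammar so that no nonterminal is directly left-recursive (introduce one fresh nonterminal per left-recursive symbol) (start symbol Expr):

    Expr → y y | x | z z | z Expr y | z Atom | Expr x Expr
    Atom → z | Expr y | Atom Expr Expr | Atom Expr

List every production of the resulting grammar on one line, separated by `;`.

Expr → y y Expr1 | x Expr1 | z z Expr1 | z Expr y Expr1 | z Atom Expr1; Atom → z Atom1 | Expr y Atom1; Expr1 → x Expr Expr1 | ε; Atom1 → Expr Expr Atom1 | Expr Atom1 | ε

Left recursion appears on Expr, Atom.
For Expr: α = {x Expr}, β = {y y, x, z z, z Expr y, z Atom}. Rewrite as Expr → β Expr1 and Expr1 → α Expr1 | ε.
For Atom: α = {Expr Expr, Expr}, β = {z, Expr y}. Rewrite as Atom → β Atom1 and Atom1 → α Atom1 | ε.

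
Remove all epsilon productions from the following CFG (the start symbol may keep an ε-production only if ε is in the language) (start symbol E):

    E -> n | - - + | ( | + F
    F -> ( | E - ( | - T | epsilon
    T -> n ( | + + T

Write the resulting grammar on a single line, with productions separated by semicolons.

E -> n | - - + | ( | + F | +; F -> ( | E - ( | - T; T -> n ( | + + T

The nullable symbols are {F}.
ε ∉ L(G), so no ε-production is kept.
Expand every rule over subsets of its nullable positions: E → + F gives + F | +.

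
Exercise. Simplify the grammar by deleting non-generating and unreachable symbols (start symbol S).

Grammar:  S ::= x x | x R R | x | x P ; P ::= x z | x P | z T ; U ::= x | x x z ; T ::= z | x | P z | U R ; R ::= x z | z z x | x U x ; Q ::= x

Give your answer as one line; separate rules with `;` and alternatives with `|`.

S ::= x x | x R R | x | x P; P ::= x z | x P | z T; U ::= x | x x z; T ::= z | x | P z | U R; R ::= x z | z z x | x U x

Generating nonterminals: {P, Q, R, S, T, U}.
Reachable from S after that: {P, R, S, T, U}.
Removed useless symbols: {Q} and every production mentioning them.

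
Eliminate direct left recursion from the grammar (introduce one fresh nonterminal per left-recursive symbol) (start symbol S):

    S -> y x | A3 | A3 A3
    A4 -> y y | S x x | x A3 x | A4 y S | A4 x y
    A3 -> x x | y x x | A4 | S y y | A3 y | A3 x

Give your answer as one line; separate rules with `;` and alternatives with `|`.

S -> y x | A3 | A3 A3; A4 -> y y A4' | S x x A4' | x A3 x A4'; A3 -> x x A3' | y x x A3' | A4 A3' | S y y A3'; A4' -> y S A4' | x y A4' | ε; A3' -> y A3' | x A3' | ε

Left recursion appears on A4, A3.
For A4: α = {y S, x y}, β = {y y, S x x, x A3 x}. Rewrite as A4 → β A4' and A4' → α A4' | ε.
For A3: α = {y, x}, β = {x x, y x x, A4, S y y}. Rewrite as A3 → β A3' and A3' → α A3' | ε.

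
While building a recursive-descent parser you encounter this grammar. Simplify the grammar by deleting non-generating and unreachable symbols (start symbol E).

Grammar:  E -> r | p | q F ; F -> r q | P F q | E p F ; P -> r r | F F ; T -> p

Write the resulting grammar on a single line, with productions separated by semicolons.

E -> r | p | q F; F -> r q | P F q | E p F; P -> r r | F F

Generating nonterminals: {E, F, P, T}.
Reachable from E after that: {E, F, P}.
Removed useless symbols: {T} and every production mentioning them.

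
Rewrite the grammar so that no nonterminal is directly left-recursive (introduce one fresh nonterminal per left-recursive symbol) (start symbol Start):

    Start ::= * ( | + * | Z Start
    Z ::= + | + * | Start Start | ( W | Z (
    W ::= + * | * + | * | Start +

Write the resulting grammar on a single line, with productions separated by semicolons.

Left recursion appears on Z.
For Z: α = {(}, β = {+, + *, Start Start, ( W}. Rewrite as Z → β Z1 and Z1 → α Z1 | ε.

Start ::= * ( | + * | Z Start; Z ::= + Z1 | + * Z1 | Start Start Z1 | ( W Z1; W ::= + * | * + | * | Start +; Z1 ::= ( Z1 | ε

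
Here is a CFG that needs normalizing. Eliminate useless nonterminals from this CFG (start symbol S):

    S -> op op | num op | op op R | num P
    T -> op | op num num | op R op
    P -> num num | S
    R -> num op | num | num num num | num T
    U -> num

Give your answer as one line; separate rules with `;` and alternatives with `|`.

S -> op op | num op | op op R | num P; T -> op | op num num | op R op; P -> num num | S; R -> num op | num | num num num | num T

Generating nonterminals: {P, R, S, T, U}.
Reachable from S after that: {P, R, S, T}.
Removed useless symbols: {U} and every production mentioning them.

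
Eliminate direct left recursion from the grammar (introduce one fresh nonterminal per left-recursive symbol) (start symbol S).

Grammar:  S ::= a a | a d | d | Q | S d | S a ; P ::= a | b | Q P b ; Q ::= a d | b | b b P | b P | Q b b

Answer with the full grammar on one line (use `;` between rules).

S, Q are directly left-recursive.
For S: α = {d, a}, β = {a a, a d, d, Q}. Rewrite as S → β S' and S' → α S' | ε.
For Q: α = {b b}, β = {a d, b, b b P, b P}. Rewrite as Q → β Q' and Q' → α Q' | ε.

S ::= a a S' | a d S' | d S' | Q S'; P ::= a | b | Q P b; Q ::= a d Q' | b Q' | b b P Q' | b P Q'; S' ::= d S' | a S' | ε; Q' ::= b b Q' | ε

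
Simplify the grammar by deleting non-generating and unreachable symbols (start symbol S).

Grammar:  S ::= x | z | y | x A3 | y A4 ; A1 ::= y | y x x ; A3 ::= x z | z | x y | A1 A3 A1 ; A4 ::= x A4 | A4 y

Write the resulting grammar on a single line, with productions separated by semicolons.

S ::= x | z | y | x A3; A1 ::= y | y x x; A3 ::= x z | z | x y | A1 A3 A1

Generating nonterminals: {A1, A3, S}.
Reachable from S after that: {A1, A3, S}.
Removed useless symbols: {A4} and every production mentioning them.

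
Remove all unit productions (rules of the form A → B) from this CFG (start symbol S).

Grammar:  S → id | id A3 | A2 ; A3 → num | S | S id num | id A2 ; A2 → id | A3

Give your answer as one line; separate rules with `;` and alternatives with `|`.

Unit pairs: A2 ⇒* {A3, S}; A3 ⇒* {A2, S}; S ⇒* {A2, A3}.
For each unit pair (A, B), copy every non-unit production of B to A, then drop all unit productions.

S → id | id A3 | num | S id num | id A2; A3 → id | id A3 | num | S id num | id A2; A2 → id | id A3 | num | S id num | id A2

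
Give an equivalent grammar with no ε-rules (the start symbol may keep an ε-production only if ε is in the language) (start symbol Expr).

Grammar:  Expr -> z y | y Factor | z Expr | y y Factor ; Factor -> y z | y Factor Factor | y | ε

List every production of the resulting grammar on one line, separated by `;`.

Expr -> z y | y Factor | y | z Expr | y y Factor | y y; Factor -> y z | y Factor Factor | y Factor | y

Nullable nonterminals: {Factor}.
ε ∉ L(G), so no ε-production is kept.
For each production, add variants omitting each subset of nullable occurrences: Expr → y Factor gives y Factor | y. Expr → y y Factor gives y y Factor | y y. Factor → y Factor Factor gives y Factor Factor | y Factor | y.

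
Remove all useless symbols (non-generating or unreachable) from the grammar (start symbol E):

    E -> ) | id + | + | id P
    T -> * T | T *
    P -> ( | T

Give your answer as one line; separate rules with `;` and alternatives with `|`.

Generating nonterminals: {E, P}.
Reachable from E after that: {E, P}.
Removed useless symbols: {T} and every production mentioning them.

E -> ) | id + | + | id P; P -> (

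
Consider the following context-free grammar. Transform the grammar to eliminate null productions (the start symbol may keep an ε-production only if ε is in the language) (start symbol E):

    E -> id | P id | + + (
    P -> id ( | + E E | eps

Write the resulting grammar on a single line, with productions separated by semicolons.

E -> id | P id | + + (; P -> id ( | + E E

Nullable set = {P}.
ε ∉ L(G), so no ε-production is kept.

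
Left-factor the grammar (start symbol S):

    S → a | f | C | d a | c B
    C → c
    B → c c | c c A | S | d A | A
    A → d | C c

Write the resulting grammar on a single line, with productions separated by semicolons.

B has alternatives sharing prefix 'c c': factor to B → c c B' with B' → ε | A.

S → a | f | C | d a | c B; C → c; B → S | d A | A | c c B'; A → d | C c; B' → ε | A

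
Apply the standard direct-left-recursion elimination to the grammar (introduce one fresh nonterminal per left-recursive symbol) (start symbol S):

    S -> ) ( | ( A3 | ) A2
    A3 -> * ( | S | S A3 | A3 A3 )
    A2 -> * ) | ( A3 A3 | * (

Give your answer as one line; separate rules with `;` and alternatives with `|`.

S -> ) ( | ( A3 | ) A2; A3 -> * ( A3' | S A3' | S A3 A3'; A2 -> * ) | ( A3 A3 | * (; A3' -> A3 ) A3' | ε

Left recursion appears on A3.
For A3: α = {A3 )}, β = {* (, S, S A3}. Rewrite as A3 → β A3' and A3' → α A3' | ε.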